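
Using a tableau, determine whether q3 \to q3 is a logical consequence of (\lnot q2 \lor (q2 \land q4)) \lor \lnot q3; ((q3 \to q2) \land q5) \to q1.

Initial set: {((\lnot q2 \lor (q2 \land q4)) \lor \lnot q3); (((q3 \to q2) \land q5) \to q1); \lnot (q3 \to q3)}.
\lnot (q3 \to q3): α-rule — add q3, \lnot q3.
× closes — contains both q3 and \lnot q3.
All 1 branch closes.
Every branch closed, so the premises entail the conclusion.

Yes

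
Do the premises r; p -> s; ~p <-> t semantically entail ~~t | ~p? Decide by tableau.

No

Initial set: {r; (p -> s); (~p <-> t); ~(~~t | ~p)}.
~(~~t | ~p): α-rule — add ~~~t, ~~p.
~~~t: drop double negation, giving ~t.
(p -> s): β-rule — branch into ~p  //  s.
  branch 1 (add ~p):
    × closes — contains both p and ~p.
  branch 2 (add s):
    (~p <-> t): β-rule — branch into ~p, t  //  ~~p, ~t.
      branch 2.1 (add ~p, t):
        × closes — contains both p and ~p.
      branch 2.2 (add ~~p, ~t):
        ○ open, literals {p=1, r=1, s=1, t=0}.
2 branches closed, 1 open.
An open branch gives a countermodel: p=1, r=1, s=1, t=0 (unmentioned atoms arbitrary); the premises hold there but the conclusion fails.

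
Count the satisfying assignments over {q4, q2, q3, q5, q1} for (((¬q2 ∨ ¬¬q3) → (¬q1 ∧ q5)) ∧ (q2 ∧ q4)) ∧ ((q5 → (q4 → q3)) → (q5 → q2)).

Initial set: {((((¬q2 ∨ ¬¬q3) → (¬q1 ∧ q5)) ∧ (q2 ∧ q4)) ∧ ((q5 → (q4 → q3)) → (q5 → q2)))}.
((((¬q2 ∨ ¬¬q3) → (¬q1 ∧ q5)) ∧ (q2 ∧ q4)) ∧ ((q5 → (q4 → q3)) → (q5 → q2))): α-rule — add (((¬q2 ∨ ¬¬q3) → (¬q1 ∧ q5)) ∧ (q2 ∧ q4)), ((q5 → (q4 → q3)) → (q5 → q2)).
(((¬q2 ∨ ¬¬q3) → (¬q1 ∧ q5)) ∧ (q2 ∧ q4)): α-rule — add ((¬q2 ∨ ¬¬q3) → (¬q1 ∧ q5)), (q2 ∧ q4).
(q2 ∧ q4): α-rule — add q2, q4.
((q5 → (q4 → q3)) → (q5 → q2)): β-rule — branch into ¬(q5 → (q4 → q3))  //  (q5 → q2).
  branch 1 (add ¬(q5 → (q4 → q3))):
    ¬(q5 → (q4 → q3)): α-rule — add q5, ¬(q4 → q3).
    ¬(q4 → q3): α-rule — add q4, ¬q3.
    ((¬q2 ∨ ¬¬q3) → (¬q1 ∧ q5)): β-rule — branch into ¬(¬q2 ∨ ¬¬q3)  //  (¬q1 ∧ q5).
      branch 1.1 (add ¬(¬q2 ∨ ¬¬q3)):
        ¬(¬q2 ∨ ¬¬q3): α-rule — add ¬¬q2, ¬¬¬q3.
        ¬¬¬q3: drop double negation, giving ¬q3.
        ○ open, literals {q2=1, q3=0, q4=1, q5=1}.
      branch 1.2 (add (¬q1 ∧ q5)):
        (¬q1 ∧ q5): α-rule — add ¬q1, q5.
        ○ open, literals {q1=0, q2=1, q3=0, q4=1, q5=1}.
  branch 2 (add (q5 → q2)):
    ((¬q2 ∨ ¬¬q3) → (¬q1 ∧ q5)): β-rule — branch into ¬(¬q2 ∨ ¬¬q3)  //  (¬q1 ∧ q5).
      branch 2.1 (add ¬(¬q2 ∨ ¬¬q3)):
        ¬(¬q2 ∨ ¬¬q3): α-rule — add ¬¬q2, ¬¬¬q3.
        ¬¬¬q3: drop double negation, giving ¬q3.
        (q5 → q2): β-rule — branch into ¬q5  //  q2.
          branch 2.1.1 (add ¬q5):
            ○ open, literals {q2=1, q3=0, q4=1, q5=0}.
          branch 2.1.2 (add q2):
            ○ open, literals {q2=1, q3=0, q4=1}.
      branch 2.2 (add (¬q1 ∧ q5)):
        (¬q1 ∧ q5): α-rule — add ¬q1, q5.
        (q5 → q2): β-rule — branch into ¬q5  //  q2.
          branch 2.2.1 (add ¬q5):
            × closes — contains both q5 and ¬q5.
          branch 2.2.2 (add q2):
            ○ open, literals {q1=0, q2=1, q4=1, q5=1}.
1 branch closed, 5 open.
Each open branch fixes some atoms; the unmentioned ones are free. Counting distinct full assignments: branch {q2=1, q3=0, q4=1, q5=1} (q1) contributes 2 new; branch {q1=0, q2=1, q3=0, q4=1, q5=1} (none free) contributes 0 new; branch {q2=1, q3=0, q4=1, q5=0} (q1) contributes 2 new; branch {q2=1, q3=0, q4=1} (q5, q1) contributes 0 new; branch {q1=0, q2=1, q4=1, q5=1} (q3) contributes 1 new. Total: 5.

5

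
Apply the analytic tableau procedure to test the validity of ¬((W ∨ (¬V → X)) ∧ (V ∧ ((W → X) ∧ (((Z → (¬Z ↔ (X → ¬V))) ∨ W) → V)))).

Assume the negation and expand:
Initial set: {¬¬((W ∨ (¬V → X)) ∧ (V ∧ ((W → X) ∧ (((Z → (¬Z ↔ (X → ¬V))) ∨ W) → V))))}.
¬¬((W ∨ (¬V → X)) ∧ (V ∧ ((W → X) ∧ (((Z → (¬Z ↔ (X → ¬V))) ∨ W) → V)))): α-rule — add (W ∨ (¬V → X)), (V ∧ ((W → X) ∧ (((Z → (¬Z ↔ (X → ¬V))) ∨ W) → V))).
(V ∧ ((W → X) ∧ (((Z → (¬Z ↔ (X → ¬V))) ∨ W) → V))): α-rule — add V, ((W → X) ∧ (((Z → (¬Z ↔ (X → ¬V))) ∨ W) → V)).
((W → X) ∧ (((Z → (¬Z ↔ (X → ¬V))) ∨ W) → V)): α-rule — add (W → X), (((Z → (¬Z ↔ (X → ¬V))) ∨ W) → V).
(W ∨ (¬V → X)): β-rule — branch into W  //  (¬V → X).
  branch 1 (add W):
    (W → X): β-rule — branch into ¬W  //  X.
      branch 1.1 (add ¬W):
        × closes — contains both W and ¬W.
      branch 1.2 (add X):
        (((Z → (¬Z ↔ (X → ¬V))) ∨ W) → V): β-rule — branch into ¬((Z → (¬Z ↔ (X → ¬V))) ∨ W)  //  V.
          branch 1.2.1 (add ¬((Z → (¬Z ↔ (X → ¬V))) ∨ W)):
            ¬((Z → (¬Z ↔ (X → ¬V))) ∨ W): α-rule — add ¬(Z → (¬Z ↔ (X → ¬V))), ¬W.
            × closes — contains both W and ¬W.
          branch 1.2.2 (add V):
            ○ open, literals {V=1, W=1, X=1}.
  branch 2 (add (¬V → X)):
    (W → X): β-rule — branch into ¬W  //  X.
      branch 2.1 (add ¬W):
        (((Z → (¬Z ↔ (X → ¬V))) ∨ W) → V): β-rule — branch into ¬((Z → (¬Z ↔ (X → ¬V))) ∨ W)  //  V.
          branch 2.1.1 (add ¬((Z → (¬Z ↔ (X → ¬V))) ∨ W)):
            ¬((Z → (¬Z ↔ (X → ¬V))) ∨ W): α-rule — add ¬(Z → (¬Z ↔ (X → ¬V))), ¬W.
            ¬(Z → (¬Z ↔ (X → ¬V))): α-rule — add Z, ¬(¬Z ↔ (X → ¬V)).
            (¬V → X): β-rule — branch into ¬¬V  //  X.
              branch 2.1.1.1 (add ¬¬V):
                ¬(¬Z ↔ (X → ¬V)): β-rule — branch into ¬Z, ¬(X → ¬V)  //  ¬¬Z, (X → ¬V).
                  branch 2.1.1.1.1 (add ¬Z, ¬(X → ¬V)):
                    × closes — contains both Z and ¬Z.
                  branch 2.1.1.1.2 (add ¬¬Z, (X → ¬V)):
                    (X → ¬V): β-rule — branch into ¬X  //  ¬V.
                      branch 2.1.1.1.2.1 (add ¬X):
                        ○ open, literals {V=1, W=0, X=0, Z=1}.
                      branch 2.1.1.1.2.2 (add ¬V):
                        × closes — contains both V and ¬V.
              branch 2.1.1.2 (add X):
                ¬(¬Z ↔ (X → ¬V)): β-rule — branch into ¬Z, ¬(X → ¬V)  //  ¬¬Z, (X → ¬V).
                  branch 2.1.1.2.1 (add ¬Z, ¬(X → ¬V)):
                    × closes — contains both Z and ¬Z.
                  branch 2.1.1.2.2 (add ¬¬Z, (X → ¬V)):
                    (X → ¬V): β-rule — branch into ¬X  //  ¬V.
                      branch 2.1.1.2.2.1 (add ¬X):
                        × closes — contains both X and ¬X.
                      branch 2.1.1.2.2.2 (add ¬V):
                        × closes — contains both V and ¬V.
          branch 2.1.2 (add V):
            (¬V → X): β-rule — branch into ¬¬V  //  X.
              branch 2.1.2.1 (add ¬¬V):
                ○ open, literals {V=1, W=0}.
              branch 2.1.2.2 (add X):
                ○ open, literals {V=1, W=0, X=1}.
      branch 2.2 (add X):
        (((Z → (¬Z ↔ (X → ¬V))) ∨ W) → V): β-rule — branch into ¬((Z → (¬Z ↔ (X → ¬V))) ∨ W)  //  V.
          branch 2.2.1 (add ¬((Z → (¬Z ↔ (X → ¬V))) ∨ W)):
            ¬((Z → (¬Z ↔ (X → ¬V))) ∨ W): α-rule — add ¬(Z → (¬Z ↔ (X → ¬V))), ¬W.
            ¬(Z → (¬Z ↔ (X → ¬V))): α-rule — add Z, ¬(¬Z ↔ (X → ¬V)).
            (¬V → X): β-rule — branch into ¬¬V  //  X.
              branch 2.2.1.1 (add ¬¬V):
                ¬(¬Z ↔ (X → ¬V)): β-rule — branch into ¬Z, ¬(X → ¬V)  //  ¬¬Z, (X → ¬V).
                  branch 2.2.1.1.1 (add ¬Z, ¬(X → ¬V)):
                    × closes — contains both Z and ¬Z.
                  branch 2.2.1.1.2 (add ¬¬Z, (X → ¬V)):
                    (X → ¬V): β-rule — branch into ¬X  //  ¬V.
                      branch 2.2.1.1.2.1 (add ¬X):
                        × closes — contains both X and ¬X.
                      branch 2.2.1.1.2.2 (add ¬V):
                        × closes — contains both V and ¬V.
              branch 2.2.1.2 (add X):
                ¬(¬Z ↔ (X → ¬V)): β-rule — branch into ¬Z, ¬(X → ¬V)  //  ¬¬Z, (X → ¬V).
                  branch 2.2.1.2.1 (add ¬Z, ¬(X → ¬V)):
                    × closes — contains both Z and ¬Z.
                  branch 2.2.1.2.2 (add ¬¬Z, (X → ¬V)):
                    (X → ¬V): β-rule — branch into ¬X  //  ¬V.
                      branch 2.2.1.2.2.1 (add ¬X):
                        × closes — contains both X and ¬X.
                      branch 2.2.1.2.2.2 (add ¬V):
                        × closes — contains both V and ¬V.
          branch 2.2.2 (add V):
            (¬V → X): β-rule — branch into ¬¬V  //  X.
              branch 2.2.2.1 (add ¬¬V):
                ○ open, literals {V=1, X=1}.
              branch 2.2.2.2 (add X):
                ○ open, literals {V=1, X=1}.
13 branches closed, 6 open.
An open branch gives a countermodel: V=1, W=1, X=1 (unmentioned atoms arbitrary); under it the original formula is false.

Not valid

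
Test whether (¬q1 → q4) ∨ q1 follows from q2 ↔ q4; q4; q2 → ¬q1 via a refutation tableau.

Yes

Initial set: {(q2 ↔ q4); q4; (q2 → ¬q1); ¬((¬q1 → q4) ∨ q1)}.
¬((¬q1 → q4) ∨ q1): α-rule — add ¬(¬q1 → q4), ¬q1.
¬(¬q1 → q4): α-rule — add ¬q1, ¬q4.
× closes — contains both q4 and ¬q4.
All 1 branch closes.
Every branch closed, so the premises entail the conclusion.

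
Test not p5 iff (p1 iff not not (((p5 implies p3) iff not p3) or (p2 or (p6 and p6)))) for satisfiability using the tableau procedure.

Satisfiable

Initial set: {T (not p5 iff (p1 iff not not (((p5 implies p3) iff not p3) or (p2 or (p6 and p6)))))}.
T (not p5 iff (p1 iff not not (((p5 implies p3) iff not p3) or (p2 or (p6 and p6))))): β-rule — branch into T not p5, T (p1 iff not not (((p5 implies p3) iff not p3) or (p2 or (p6 and p6))))  //  F not p5, F (p1 iff not not (((p5 implies p3) iff not p3) or (p2 or (p6 and p6)))).
  branch 1 (add T not p5, T (p1 iff not not (((p5 implies p3) iff not p3) or (p2 or (p6 and p6))))):
    T (p1 iff not not (((p5 implies p3) iff not p3) or (p2 or (p6 and p6)))): β-rule — branch into T p1, T not not (((p5 implies p3) iff not p3) or (p2 or (p6 and p6)))  //  F p1, F not not (((p5 implies p3) iff not p3) or (p2 or (p6 and p6))).
      branch 1.1 (add T p1, T not not (((p5 implies p3) iff not p3) or (p2 or (p6 and p6)))):
        T not not (((p5 implies p3) iff not p3) or (p2 or (p6 and p6))): drop double negation, giving T (((p5 implies p3) iff not p3) or (p2 or (p6 and p6))).
        T (((p5 implies p3) iff not p3) or (p2 or (p6 and p6))): β-rule — branch into T ((p5 implies p3) iff not p3)  //  T (p2 or (p6 and p6)).
          branch 1.1.1 (add T ((p5 implies p3) iff not p3)):
            T ((p5 implies p3) iff not p3): β-rule — branch into T (p5 implies p3), T not p3  //  F (p5 implies p3), F not p3.
              branch 1.1.1.1 (add T (p5 implies p3), T not p3):
                T (p5 implies p3): β-rule — branch into F p5  //  T p3.
                  branch 1.1.1.1.1 (add F p5):
                    ○ open, literals {p1=T, p3=F, p5=F}.
                  branch 1.1.1.1.2 (add T p3):
                    × closes — contains both p3 and not p3.
              branch 1.1.1.2 (add F (p5 implies p3), F not p3):
                F (p5 implies p3): α-rule — add T p5, F p3.
                × closes — contains both p5 and not p5.
          branch 1.1.2 (add T (p2 or (p6 and p6))):
            T (p2 or (p6 and p6)): β-rule — branch into T p2  //  T (p6 and p6).
              branch 1.1.2.1 (add T p2):
                ○ open, literals {p1=T, p2=T, p5=F}.
              branch 1.1.2.2 (add T (p6 and p6)):
                T (p6 and p6): α-rule — add T p6, T p6.
                ○ open, literals {p1=T, p5=F, p6=T}.
      branch 1.2 (add F p1, F not not (((p5 implies p3) iff not p3) or (p2 or (p6 and p6)))):
        F not not (((p5 implies p3) iff not p3) or (p2 or (p6 and p6))): drop double negation, giving F (((p5 implies p3) iff not p3) or (p2 or (p6 and p6))).
        F (((p5 implies p3) iff not p3) or (p2 or (p6 and p6))): α-rule — add F ((p5 implies p3) iff not p3), F (p2 or (p6 and p6)).
        F (p2 or (p6 and p6)): α-rule — add F p2, F (p6 and p6).
        F ((p5 implies p3) iff not p3): β-rule — branch into T (p5 implies p3), F not p3  //  F (p5 implies p3), T not p3.
          branch 1.2.1 (add T (p5 implies p3), F not p3):
            F (p6 and p6): β-rule — branch into F p6  //  F p6.
              branch 1.2.1.1 (add F p6):
                T (p5 implies p3): β-rule — branch into F p5  //  T p3.
                  branch 1.2.1.1.1 (add F p5):
                    ○ open, literals {p1=F, p2=F, p3=T, p5=F, p6=F}.
                  branch 1.2.1.1.2 (add T p3):
                    ○ open, literals {p1=F, p2=F, p3=T, p5=F, p6=F}.
              branch 1.2.1.2 (add F p6):
                T (p5 implies p3): β-rule — branch into F p5  //  T p3.
                  branch 1.2.1.2.1 (add F p5):
                    ○ open, literals {p1=F, p2=F, p3=T, p5=F, p6=F}.
                  branch 1.2.1.2.2 (add T p3):
                    ○ open, literals {p1=F, p2=F, p3=T, p5=F, p6=F}.
          branch 1.2.2 (add F (p5 implies p3), T not p3):
            F (p5 implies p3): α-rule — add T p5, F p3.
            × closes — contains both p5 and not p5.
  branch 2 (add F not p5, F (p1 iff not not (((p5 implies p3) iff not p3) or (p2 or (p6 and p6))))):
    F (p1 iff not not (((p5 implies p3) iff not p3) or (p2 or (p6 and p6)))): β-rule — branch into T p1, F not not (((p5 implies p3) iff not p3) or (p2 or (p6 and p6)))  //  F p1, T not not (((p5 implies p3) iff not p3) or (p2 or (p6 and p6))).
      branch 2.1 (add T p1, F not not (((p5 implies p3) iff not p3) or (p2 or (p6 and p6)))):
        F not not (((p5 implies p3) iff not p3) or (p2 or (p6 and p6))): drop double negation, giving F (((p5 implies p3) iff not p3) or (p2 or (p6 and p6))).
        F (((p5 implies p3) iff not p3) or (p2 or (p6 and p6))): α-rule — add F ((p5 implies p3) iff not p3), F (p2 or (p6 and p6)).
        F (p2 or (p6 and p6)): α-rule — add F p2, F (p6 and p6).
        F ((p5 implies p3) iff not p3): β-rule — branch into T (p5 implies p3), F not p3  //  F (p5 implies p3), T not p3.
          branch 2.1.1 (add T (p5 implies p3), F not p3):
            F (p6 and p6): β-rule — branch into F p6  //  F p6.
              branch 2.1.1.1 (add F p6):
                T (p5 implies p3): β-rule — branch into F p5  //  T p3.
                  branch 2.1.1.1.1 (add F p5):
                    × closes — contains both p5 and not p5.
                  branch 2.1.1.1.2 (add T p3):
                    ○ open, literals {p1=T, p2=F, p3=T, p5=T, p6=F}.
              branch 2.1.1.2 (add F p6):
                T (p5 implies p3): β-rule — branch into F p5  //  T p3.
                  branch 2.1.1.2.1 (add F p5):
                    × closes — contains both p5 and not p5.
                  branch 2.1.1.2.2 (add T p3):
                    ○ open, literals {p1=T, p2=F, p3=T, p5=T, p6=F}.
          branch 2.1.2 (add F (p5 implies p3), T not p3):
            F (p5 implies p3): α-rule — add T p5, F p3.
            F (p6 and p6): β-rule — branch into F p6  //  F p6.
              branch 2.1.2.1 (add F p6):
                ○ open, literals {p1=T, p2=F, p3=F, p5=T, p6=F}.
              branch 2.1.2.2 (add F p6):
                ○ open, literals {p1=T, p2=F, p3=F, p5=T, p6=F}.
      branch 2.2 (add F p1, T not not (((p5 implies p3) iff not p3) or (p2 or (p6 and p6)))):
        T not not (((p5 implies p3) iff not p3) or (p2 or (p6 and p6))): drop double negation, giving T (((p5 implies p3) iff not p3) or (p2 or (p6 and p6))).
        T (((p5 implies p3) iff not p3) or (p2 or (p6 and p6))): β-rule — branch into T ((p5 implies p3) iff not p3)  //  T (p2 or (p6 and p6)).
          branch 2.2.1 (add T ((p5 implies p3) iff not p3)):
            T ((p5 implies p3) iff not p3): β-rule — branch into T (p5 implies p3), T not p3  //  F (p5 implies p3), F not p3.
              branch 2.2.1.1 (add T (p5 implies p3), T not p3):
                T (p5 implies p3): β-rule — branch into F p5  //  T p3.
                  branch 2.2.1.1.1 (add F p5):
                    × closes — contains both p5 and not p5.
                  branch 2.2.1.1.2 (add T p3):
                    × closes — contains both p3 and not p3.
              branch 2.2.1.2 (add F (p5 implies p3), F not p3):
                F (p5 implies p3): α-rule — add T p5, F p3.
                × closes — contains both p3 and not p3.
          branch 2.2.2 (add T (p2 or (p6 and p6))):
            T (p2 or (p6 and p6)): β-rule — branch into T p2  //  T (p6 and p6).
              branch 2.2.2.1 (add T p2):
                ○ open, literals {p1=F, p2=T, p5=T}.
              branch 2.2.2.2 (add T (p6 and p6)):
                T (p6 and p6): α-rule — add T p6, T p6.
                ○ open, literals {p1=F, p5=T, p6=T}.
8 branches closed, 13 open.
An open branch gives a satisfying assignment: p1=T, p3=F, p5=F.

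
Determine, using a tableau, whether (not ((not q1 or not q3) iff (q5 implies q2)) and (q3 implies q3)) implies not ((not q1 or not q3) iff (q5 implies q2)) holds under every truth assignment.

Valid

Assume the negation and expand:
Initial set: {not ((not ((not q1 or not q3) iff (q5 implies q2)) and (q3 implies q3)) implies not ((not q1 or not q3) iff (q5 implies q2)))}.
not ((not ((not q1 or not q3) iff (q5 implies q2)) and (q3 implies q3)) implies not ((not q1 or not q3) iff (q5 implies q2))): α-rule — add (not ((not q1 or not q3) iff (q5 implies q2)) and (q3 implies q3)), not not ((not q1 or not q3) iff (q5 implies q2)).
(not ((not q1 or not q3) iff (q5 implies q2)) and (q3 implies q3)): α-rule — add not ((not q1 or not q3) iff (q5 implies q2)), (q3 implies q3).
not not ((not q1 or not q3) iff (q5 implies q2)): β-rule — branch into (not q1 or not q3), (q5 implies q2)  //  not (not q1 or not q3), not (q5 implies q2).
  branch 1 (add (not q1 or not q3), (q5 implies q2)):
    not ((not q1 or not q3) iff (q5 implies q2)): β-rule — branch into (not q1 or not q3), not (q5 implies q2)  //  not (not q1 or not q3), (q5 implies q2).
      branch 1.1 (add (not q1 or not q3), not (q5 implies q2)):
        not (q5 implies q2): α-rule — add q5, not q2.
        (q3 implies q3): β-rule — branch into not q3  //  q3.
          branch 1.1.1 (add not q3):
            (not q1 or not q3): β-rule — branch into not q1  //  not q3.
              branch 1.1.1.1 (add not q1):
                (q5 implies q2): β-rule — branch into not q5  //  q2.
                  branch 1.1.1.1.1 (add not q5):
                    × closes — contains both q5 and not q5.
                  branch 1.1.1.1.2 (add q2):
                    × closes — contains both q2 and not q2.
              branch 1.1.1.2 (add not q3):
                (q5 implies q2): β-rule — branch into not q5  //  q2.
                  branch 1.1.1.2.1 (add not q5):
                    × closes — contains both q5 and not q5.
                  branch 1.1.1.2.2 (add q2):
                    × closes — contains both q2 and not q2.
          branch 1.1.2 (add q3):
            (not q1 or not q3): β-rule — branch into not q1  //  not q3.
              branch 1.1.2.1 (add not q1):
                (q5 implies q2): β-rule — branch into not q5  //  q2.
                  branch 1.1.2.1.1 (add not q5):
                    × closes — contains both q5 and not q5.
                  branch 1.1.2.1.2 (add q2):
                    × closes — contains both q2 and not q2.
              branch 1.1.2.2 (add not q3):
                × closes — contains both q3 and not q3.
      branch 1.2 (add not (not q1 or not q3), (q5 implies q2)):
        not (not q1 or not q3): α-rule — add not not q1, not not q3.
        (q3 implies q3): β-rule — branch into not q3  //  q3.
          branch 1.2.1 (add not q3):
            × closes — contains both q3 and not q3.
          branch 1.2.2 (add q3):
            (not q1 or not q3): β-rule — branch into not q1  //  not q3.
              branch 1.2.2.1 (add not q1):
                × closes — contains both q1 and not q1.
              branch 1.2.2.2 (add not q3):
                × closes — contains both q3 and not q3.
  branch 2 (add not (not q1 or not q3), not (q5 implies q2)):
    not (not q1 or not q3): α-rule — add not not q1, not not q3.
    not (q5 implies q2): α-rule — add q5, not q2.
    not ((not q1 or not q3) iff (q5 implies q2)): β-rule — branch into (not q1 or not q3), not (q5 implies q2)  //  not (not q1 or not q3), (q5 implies q2).
      branch 2.1 (add (not q1 or not q3), not (q5 implies q2)):
        not (q5 implies q2): α-rule — add q5, not q2.
        (q3 implies q3): β-rule — branch into not q3  //  q3.
          branch 2.1.1 (add not q3):
            × closes — contains both q3 and not q3.
          branch 2.1.2 (add q3):
            (not q1 or not q3): β-rule — branch into not q1  //  not q3.
              branch 2.1.2.1 (add not q1):
                × closes — contains both q1 and not q1.
              branch 2.1.2.2 (add not q3):
                × closes — contains both q3 and not q3.
      branch 2.2 (add not (not q1 or not q3), (q5 implies q2)):
        not (not q1 or not q3): α-rule — add not not q1, not not q3.
        (q3 implies q3): β-rule — branch into not q3  //  q3.
          branch 2.2.1 (add not q3):
            × closes — contains both q3 and not q3.
          branch 2.2.2 (add q3):
            (q5 implies q2): β-rule — branch into not q5  //  q2.
              branch 2.2.2.1 (add not q5):
                × closes — contains both q5 and not q5.
              branch 2.2.2.2 (add q2):
                × closes — contains both q2 and not q2.
All 16 branches close.
Every branch closed, so the negation is unsatisfiable and the formula is valid.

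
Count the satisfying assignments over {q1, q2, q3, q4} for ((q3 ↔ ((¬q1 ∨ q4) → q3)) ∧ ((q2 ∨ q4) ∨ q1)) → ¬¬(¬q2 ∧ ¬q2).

Initial set: {T (((q3 ↔ ((¬q1 ∨ q4) → q3)) ∧ ((q2 ∨ q4) ∨ q1)) → ¬¬(¬q2 ∧ ¬q2))}.
T (((q3 ↔ ((¬q1 ∨ q4) → q3)) ∧ ((q2 ∨ q4) ∨ q1)) → ¬¬(¬q2 ∧ ¬q2)): β-rule — branch into F ((q3 ↔ ((¬q1 ∨ q4) → q3)) ∧ ((q2 ∨ q4) ∨ q1))  //  T ¬¬(¬q2 ∧ ¬q2).
  branch 1 (add F ((q3 ↔ ((¬q1 ∨ q4) → q3)) ∧ ((q2 ∨ q4) ∨ q1))):
    F ((q3 ↔ ((¬q1 ∨ q4) → q3)) ∧ ((q2 ∨ q4) ∨ q1)): β-rule — branch into F (q3 ↔ ((¬q1 ∨ q4) → q3))  //  F ((q2 ∨ q4) ∨ q1).
      branch 1.1 (add F (q3 ↔ ((¬q1 ∨ q4) → q3))):
        F (q3 ↔ ((¬q1 ∨ q4) → q3)): β-rule — branch into T q3, F ((¬q1 ∨ q4) → q3)  //  F q3, T ((¬q1 ∨ q4) → q3).
          branch 1.1.1 (add T q3, F ((¬q1 ∨ q4) → q3)):
            F ((¬q1 ∨ q4) → q3): α-rule — add T (¬q1 ∨ q4), F q3.
            × closes — contains both q3 and ¬q3.
          branch 1.1.2 (add F q3, T ((¬q1 ∨ q4) → q3)):
            T ((¬q1 ∨ q4) → q3): β-rule — branch into F (¬q1 ∨ q4)  //  T q3.
              branch 1.1.2.1 (add F (¬q1 ∨ q4)):
                F (¬q1 ∨ q4): α-rule — add F ¬q1, F q4.
                ○ open, literals {q1=1, q3=0, q4=0}.
              branch 1.1.2.2 (add T q3):
                × closes — contains both q3 and ¬q3.
      branch 1.2 (add F ((q2 ∨ q4) ∨ q1)):
        F ((q2 ∨ q4) ∨ q1): α-rule — add F (q2 ∨ q4), F q1.
        F (q2 ∨ q4): α-rule — add F q2, F q4.
        ○ open, literals {q1=0, q2=0, q4=0}.
  branch 2 (add T ¬¬(¬q2 ∧ ¬q2)):
    T ¬¬(¬q2 ∧ ¬q2): drop double negation, giving T (¬q2 ∧ ¬q2).
    T (¬q2 ∧ ¬q2): α-rule — add T ¬q2, T ¬q2.
    ○ open, literals {q2=0}.
2 branches closed, 3 open.
Each open branch fixes some atoms; the unmentioned ones are free. Counting distinct full assignments: branch {q1=1, q3=0, q4=0} (q2) contributes 2 new; branch {q1=0, q2=0, q4=0} (q3) contributes 2 new; branch {q2=0} (q1, q3, q4) contributes 5 new. Total: 9.

9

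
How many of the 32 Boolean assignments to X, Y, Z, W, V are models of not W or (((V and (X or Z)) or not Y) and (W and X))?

22

Initial set: {T (not W or (((V and (X or Z)) or not Y) and (W and X)))}.
T (not W or (((V and (X or Z)) or not Y) and (W and X))): β-rule — branch into T not W  //  T (((V and (X or Z)) or not Y) and (W and X)).
  branch 1 (add T not W):
    ○ open, literals {W=false}.
  branch 2 (add T (((V and (X or Z)) or not Y) and (W and X))):
    T (((V and (X or Z)) or not Y) and (W and X)): α-rule — add T ((V and (X or Z)) or not Y), T (W and X).
    T (W and X): α-rule — add T W, T X.
    T ((V and (X or Z)) or not Y): β-rule — branch into T (V and (X or Z))  //  T not Y.
      branch 2.1 (add T (V and (X or Z))):
        T (V and (X or Z)): α-rule — add T V, T (X or Z).
        T (X or Z): β-rule — branch into T X  //  T Z.
          branch 2.1.1 (add T X):
            ○ open, literals {V=true, W=true, X=true}.
          branch 2.1.2 (add T Z):
            ○ open, literals {V=true, W=true, X=true, Z=true}.
      branch 2.2 (add T not Y):
        ○ open, literals {W=true, X=true, Y=false}.
0 branches closed, 4 open.
Each open branch fixes some atoms; the unmentioned ones are free. Counting distinct full assignments: branch {W=false} (X, Y, Z, V) contributes 16 new; branch {V=true, W=true, X=true} (Y, Z) contributes 4 new; branch {V=true, W=true, X=true, Z=true} (Y) contributes 0 new; branch {W=true, X=true, Y=false} (Z, V) contributes 2 new. Total: 22.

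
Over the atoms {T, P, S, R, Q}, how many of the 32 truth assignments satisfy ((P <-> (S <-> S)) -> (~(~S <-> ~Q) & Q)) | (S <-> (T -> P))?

Initial set: {(((P <-> (S <-> S)) -> (~(~S <-> ~Q) & Q)) | (S <-> (T -> P)))}.
(((P <-> (S <-> S)) -> (~(~S <-> ~Q) & Q)) | (S <-> (T -> P))): β-rule — branch into ((P <-> (S <-> S)) -> (~(~S <-> ~Q) & Q))  //  (S <-> (T -> P)).
  branch 1 (add ((P <-> (S <-> S)) -> (~(~S <-> ~Q) & Q))):
    ((P <-> (S <-> S)) -> (~(~S <-> ~Q) & Q)): β-rule — branch into ~(P <-> (S <-> S))  //  (~(~S <-> ~Q) & Q).
      branch 1.1 (add ~(P <-> (S <-> S))):
        ~(P <-> (S <-> S)): β-rule — branch into P, ~(S <-> S)  //  ~P, (S <-> S).
          branch 1.1.1 (add P, ~(S <-> S)):
            ~(S <-> S): β-rule — branch into S, ~S  //  ~S, S.
              branch 1.1.1.1 (add S, ~S):
                × closes — contains both S and ~S.
              branch 1.1.1.2 (add ~S, S):
                × closes — contains both S and ~S.
          branch 1.1.2 (add ~P, (S <-> S)):
            (S <-> S): β-rule — branch into S, S  //  ~S, ~S.
              branch 1.1.2.1 (add S, S):
                ○ open, literals {P=0, S=1}.
              branch 1.1.2.2 (add ~S, ~S):
                ○ open, literals {P=0, S=0}.
      branch 1.2 (add (~(~S <-> ~Q) & Q)):
        (~(~S <-> ~Q) & Q): α-rule — add ~(~S <-> ~Q), Q.
        ~(~S <-> ~Q): β-rule — branch into ~S, ~~Q  //  ~~S, ~Q.
          branch 1.2.1 (add ~S, ~~Q):
            ○ open, literals {Q=1, S=0}.
          branch 1.2.2 (add ~~S, ~Q):
            × closes — contains both Q and ~Q.
  branch 2 (add (S <-> (T -> P))):
    (S <-> (T -> P)): β-rule — branch into S, (T -> P)  //  ~S, ~(T -> P).
      branch 2.1 (add S, (T -> P)):
        (T -> P): β-rule — branch into ~T  //  P.
          branch 2.1.1 (add ~T):
            ○ open, literals {S=1, T=0}.
          branch 2.1.2 (add P):
            ○ open, literals {P=1, S=1}.
      branch 2.2 (add ~S, ~(T -> P)):
        ~(T -> P): α-rule — add T, ~P.
        ○ open, literals {P=0, S=0, T=1}.
3 branches closed, 6 open.
Each open branch fixes some atoms; the unmentioned ones are free. Counting distinct full assignments: branch {P=0, S=1} (T, R, Q) contributes 8 new; branch {P=0, S=0} (T, R, Q) contributes 8 new; branch {Q=1, S=0} (T, P, R) contributes 4 new; branch {S=1, T=0} (P, R, Q) contributes 4 new; branch {P=1, S=1} (T, R, Q) contributes 4 new; branch {P=0, S=0, T=1} (R, Q) contributes 0 new. Total: 28.

28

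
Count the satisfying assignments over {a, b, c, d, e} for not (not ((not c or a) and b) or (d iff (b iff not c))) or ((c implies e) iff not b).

Initial set: {T (not (not ((not c or a) and b) or (d iff (b iff not c))) or ((c implies e) iff not b))}.
T (not (not ((not c or a) and b) or (d iff (b iff not c))) or ((c implies e) iff not b)): β-rule — branch into T not (not ((not c or a) and b) or (d iff (b iff not c)))  //  T ((c implies e) iff not b).
  branch 1 (add T not (not ((not c or a) and b) or (d iff (b iff not c)))):
    T not (not ((not c or a) and b) or (d iff (b iff not c))): α-rule — add F not ((not c or a) and b), F (d iff (b iff not c)).
    F not ((not c or a) and b): α-rule — add T (not c or a), T b.
    F (d iff (b iff not c)): β-rule — branch into T d, F (b iff not c)  //  F d, T (b iff not c).
      branch 1.1 (add T d, F (b iff not c)):
        T (not c or a): β-rule — branch into T not c  //  T a.
          branch 1.1.1 (add T not c):
            F (b iff not c): β-rule — branch into T b, F not c  //  F b, T not c.
              branch 1.1.1.1 (add T b, F not c):
                × closes — contains both c and not c.
              branch 1.1.1.2 (add F b, T not c):
                × closes — contains both b and not b.
          branch 1.1.2 (add T a):
            F (b iff not c): β-rule — branch into T b, F not c  //  F b, T not c.
              branch 1.1.2.1 (add T b, F not c):
                ○ open, literals {a=1, b=1, c=1, d=1}.
              branch 1.1.2.2 (add F b, T not c):
                × closes — contains both b and not b.
      branch 1.2 (add F d, T (b iff not c)):
        T (not c or a): β-rule — branch into T not c  //  T a.
          branch 1.2.1 (add T not c):
            T (b iff not c): β-rule — branch into T b, T not c  //  F b, F not c.
              branch 1.2.1.1 (add T b, T not c):
                ○ open, literals {b=1, c=0, d=0}.
              branch 1.2.1.2 (add F b, F not c):
                × closes — contains both b and not b.
          branch 1.2.2 (add T a):
            T (b iff not c): β-rule — branch into T b, T not c  //  F b, F not c.
              branch 1.2.2.1 (add T b, T not c):
                ○ open, literals {a=1, b=1, c=0, d=0}.
              branch 1.2.2.2 (add F b, F not c):
                × closes — contains both b and not b.
  branch 2 (add T ((c implies e) iff not b)):
    T ((c implies e) iff not b): β-rule — branch into T (c implies e), T not b  //  F (c implies e), F not b.
      branch 2.1 (add T (c implies e), T not b):
        T (c implies e): β-rule — branch into F c  //  T e.
          branch 2.1.1 (add F c):
            ○ open, literals {b=0, c=0}.
          branch 2.1.2 (add T e):
            ○ open, literals {b=0, e=1}.
      branch 2.2 (add F (c implies e), F not b):
        F (c implies e): α-rule — add T c, F e.
        ○ open, literals {b=1, c=1, e=0}.
5 branches closed, 6 open.
Each open branch fixes some atoms; the unmentioned ones are free. Counting distinct full assignments: branch {a=1, b=1, c=1, d=1} (e) contributes 2 new; branch {b=1, c=0, d=0} (a, e) contributes 4 new; branch {a=1, b=1, c=0, d=0} (e) contributes 0 new; branch {b=0, c=0} (a, d, e) contributes 8 new; branch {b=0, e=1} (a, c, d) contributes 4 new; branch {b=1, c=1, e=0} (a, d) contributes 3 new. Total: 21.

21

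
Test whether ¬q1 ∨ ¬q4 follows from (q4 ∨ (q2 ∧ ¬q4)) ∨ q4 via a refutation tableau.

No

Initial set: {((q4 ∨ (q2 ∧ ¬q4)) ∨ q4); ¬(¬q1 ∨ ¬q4)}.
¬(¬q1 ∨ ¬q4): α-rule — add ¬¬q1, ¬¬q4.
((q4 ∨ (q2 ∧ ¬q4)) ∨ q4): β-rule — branch into (q4 ∨ (q2 ∧ ¬q4))  //  q4.
  branch 1 (add (q4 ∨ (q2 ∧ ¬q4))):
    (q4 ∨ (q2 ∧ ¬q4)): β-rule — branch into q4  //  (q2 ∧ ¬q4).
      branch 1.1 (add q4):
        ○ open, literals {q1=1, q4=1}.
      branch 1.2 (add (q2 ∧ ¬q4)):
        (q2 ∧ ¬q4): α-rule — add q2, ¬q4.
        × closes — contains both q4 and ¬q4.
  branch 2 (add q4):
    ○ open, literals {q1=1, q4=1}.
1 branch closed, 2 open.
An open branch gives a countermodel: q1=1, q4=1 (unmentioned atoms arbitrary); the premises hold there but the conclusion fails.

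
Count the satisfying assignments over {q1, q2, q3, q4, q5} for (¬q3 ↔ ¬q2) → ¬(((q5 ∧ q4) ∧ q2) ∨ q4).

24

Initial set: {((¬q3 ↔ ¬q2) → ¬(((q5 ∧ q4) ∧ q2) ∨ q4))}.
((¬q3 ↔ ¬q2) → ¬(((q5 ∧ q4) ∧ q2) ∨ q4)): β-rule — branch into ¬(¬q3 ↔ ¬q2)  //  ¬(((q5 ∧ q4) ∧ q2) ∨ q4).
  branch 1 (add ¬(¬q3 ↔ ¬q2)):
    ¬(¬q3 ↔ ¬q2): β-rule — branch into ¬q3, ¬¬q2  //  ¬¬q3, ¬q2.
      branch 1.1 (add ¬q3, ¬¬q2):
        ○ open, literals {q2=true, q3=false}.
      branch 1.2 (add ¬¬q3, ¬q2):
        ○ open, literals {q2=false, q3=true}.
  branch 2 (add ¬(((q5 ∧ q4) ∧ q2) ∨ q4)):
    ¬(((q5 ∧ q4) ∧ q2) ∨ q4): α-rule — add ¬((q5 ∧ q4) ∧ q2), ¬q4.
    ¬((q5 ∧ q4) ∧ q2): β-rule — branch into ¬(q5 ∧ q4)  //  ¬q2.
      branch 2.1 (add ¬(q5 ∧ q4)):
        ¬(q5 ∧ q4): β-rule — branch into ¬q5  //  ¬q4.
          branch 2.1.1 (add ¬q5):
            ○ open, literals {q4=false, q5=false}.
          branch 2.1.2 (add ¬q4):
            ○ open, literals {q4=false}.
      branch 2.2 (add ¬q2):
        ○ open, literals {q2=false, q4=false}.
0 branches closed, 5 open.
Each open branch fixes some atoms; the unmentioned ones are free. Counting distinct full assignments: branch {q2=true, q3=false} (q1, q4, q5) contributes 8 new; branch {q2=false, q3=true} (q1, q4, q5) contributes 8 new; branch {q4=false, q5=false} (q1, q2, q3) contributes 4 new; branch {q4=false} (q1, q2, q3, q5) contributes 4 new; branch {q2=false, q4=false} (q1, q3, q5) contributes 0 new. Total: 24.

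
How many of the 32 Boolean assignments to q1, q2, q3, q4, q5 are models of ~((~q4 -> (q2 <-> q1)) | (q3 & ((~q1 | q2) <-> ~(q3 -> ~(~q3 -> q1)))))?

Initial set: {T ~((~q4 -> (q2 <-> q1)) | (q3 & ((~q1 | q2) <-> ~(q3 -> ~(~q3 -> q1)))))}.
T ~((~q4 -> (q2 <-> q1)) | (q3 & ((~q1 | q2) <-> ~(q3 -> ~(~q3 -> q1))))): α-rule — add F (~q4 -> (q2 <-> q1)), F (q3 & ((~q1 | q2) <-> ~(q3 -> ~(~q3 -> q1)))).
F (~q4 -> (q2 <-> q1)): α-rule — add T ~q4, F (q2 <-> q1).
F (q3 & ((~q1 | q2) <-> ~(q3 -> ~(~q3 -> q1)))): β-rule — branch into F q3  //  F ((~q1 | q2) <-> ~(q3 -> ~(~q3 -> q1))).
  branch 1 (add F q3):
    F (q2 <-> q1): β-rule — branch into T q2, F q1  //  F q2, T q1.
      branch 1.1 (add T q2, F q1):
        ○ open, literals {q1=0, q2=1, q3=0, q4=0}.
      branch 1.2 (add F q2, T q1):
        ○ open, literals {q1=1, q2=0, q3=0, q4=0}.
  branch 2 (add F ((~q1 | q2) <-> ~(q3 -> ~(~q3 -> q1)))):
    F (q2 <-> q1): β-rule — branch into T q2, F q1  //  F q2, T q1.
      branch 2.1 (add T q2, F q1):
        F ((~q1 | q2) <-> ~(q3 -> ~(~q3 -> q1))): β-rule — branch into T (~q1 | q2), F ~(q3 -> ~(~q3 -> q1))  //  F (~q1 | q2), T ~(q3 -> ~(~q3 -> q1)).
          branch 2.1.1 (add T (~q1 | q2), F ~(q3 -> ~(~q3 -> q1))):
            T (~q1 | q2): β-rule — branch into T ~q1  //  T q2.
              branch 2.1.1.1 (add T ~q1):
                F ~(q3 -> ~(~q3 -> q1)): β-rule — branch into F q3  //  T ~(~q3 -> q1).
                  branch 2.1.1.1.1 (add F q3):
                    ○ open, literals {q1=0, q2=1, q3=0, q4=0}.
                  branch 2.1.1.1.2 (add T ~(~q3 -> q1)):
                    T ~(~q3 -> q1): α-rule — add T ~q3, F q1.
                    ○ open, literals {q1=0, q2=1, q3=0, q4=0}.
              branch 2.1.1.2 (add T q2):
                F ~(q3 -> ~(~q3 -> q1)): β-rule — branch into F q3  //  T ~(~q3 -> q1).
                  branch 2.1.1.2.1 (add F q3):
                    ○ open, literals {q1=0, q2=1, q3=0, q4=0}.
                  branch 2.1.1.2.2 (add T ~(~q3 -> q1)):
                    T ~(~q3 -> q1): α-rule — add T ~q3, F q1.
                    ○ open, literals {q1=0, q2=1, q3=0, q4=0}.
          branch 2.1.2 (add F (~q1 | q2), T ~(q3 -> ~(~q3 -> q1))):
            F (~q1 | q2): α-rule — add F ~q1, F q2.
            × closes — contains both q1 and ~q1.
      branch 2.2 (add F q2, T q1):
        F ((~q1 | q2) <-> ~(q3 -> ~(~q3 -> q1))): β-rule — branch into T (~q1 | q2), F ~(q3 -> ~(~q3 -> q1))  //  F (~q1 | q2), T ~(q3 -> ~(~q3 -> q1)).
          branch 2.2.1 (add T (~q1 | q2), F ~(q3 -> ~(~q3 -> q1))):
            T (~q1 | q2): β-rule — branch into T ~q1  //  T q2.
              branch 2.2.1.1 (add T ~q1):
                × closes — contains both q1 and ~q1.
              branch 2.2.1.2 (add T q2):
                × closes — contains both q2 and ~q2.
          branch 2.2.2 (add F (~q1 | q2), T ~(q3 -> ~(~q3 -> q1))):
            F (~q1 | q2): α-rule — add F ~q1, F q2.
            T ~(q3 -> ~(~q3 -> q1)): α-rule — add T q3, F ~(~q3 -> q1).
            F ~(~q3 -> q1): β-rule — branch into F ~q3  //  T q1.
              branch 2.2.2.1 (add F ~q3):
                ○ open, literals {q1=1, q2=0, q3=1, q4=0}.
              branch 2.2.2.2 (add T q1):
                ○ open, literals {q1=1, q2=0, q3=1, q4=0}.
3 branches closed, 8 open.
Each open branch fixes some atoms; the unmentioned ones are free. Counting distinct full assignments: branch {q1=0, q2=1, q3=0, q4=0} (q5) contributes 2 new; branch {q1=1, q2=0, q3=0, q4=0} (q5) contributes 2 new; branch {q1=0, q2=1, q3=0, q4=0} (q5) contributes 0 new; branch {q1=0, q2=1, q3=0, q4=0} (q5) contributes 0 new; branch {q1=0, q2=1, q3=0, q4=0} (q5) contributes 0 new; branch {q1=0, q2=1, q3=0, q4=0} (q5) contributes 0 new; branch {q1=1, q2=0, q3=1, q4=0} (q5) contributes 2 new; branch {q1=1, q2=0, q3=1, q4=0} (q5) contributes 0 new. Total: 6.

6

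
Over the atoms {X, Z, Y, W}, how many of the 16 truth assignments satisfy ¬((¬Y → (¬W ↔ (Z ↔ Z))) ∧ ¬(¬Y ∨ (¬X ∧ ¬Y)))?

Initial set: {¬((¬Y → (¬W ↔ (Z ↔ Z))) ∧ ¬(¬Y ∨ (¬X ∧ ¬Y)))}.
¬((¬Y → (¬W ↔ (Z ↔ Z))) ∧ ¬(¬Y ∨ (¬X ∧ ¬Y))): β-rule — branch into ¬(¬Y → (¬W ↔ (Z ↔ Z)))  //  ¬¬(¬Y ∨ (¬X ∧ ¬Y)).
  branch 1 (add ¬(¬Y → (¬W ↔ (Z ↔ Z)))):
    ¬(¬Y → (¬W ↔ (Z ↔ Z))): α-rule — add ¬Y, ¬(¬W ↔ (Z ↔ Z)).
    ¬(¬W ↔ (Z ↔ Z)): β-rule — branch into ¬W, ¬(Z ↔ Z)  //  ¬¬W, (Z ↔ Z).
      branch 1.1 (add ¬W, ¬(Z ↔ Z)):
        ¬(Z ↔ Z): β-rule — branch into Z, ¬Z  //  ¬Z, Z.
          branch 1.1.1 (add Z, ¬Z):
            × closes — contains both Z and ¬Z.
          branch 1.1.2 (add ¬Z, Z):
            × closes — contains both Z and ¬Z.
      branch 1.2 (add ¬¬W, (Z ↔ Z)):
        (Z ↔ Z): β-rule — branch into Z, Z  //  ¬Z, ¬Z.
          branch 1.2.1 (add Z, Z):
            ○ open, literals {W=true, Y=false, Z=true}.
          branch 1.2.2 (add ¬Z, ¬Z):
            ○ open, literals {W=true, Y=false, Z=false}.
  branch 2 (add ¬¬(¬Y ∨ (¬X ∧ ¬Y))):
    ¬¬(¬Y ∨ (¬X ∧ ¬Y)): β-rule — branch into ¬Y  //  (¬X ∧ ¬Y).
      branch 2.1 (add ¬Y):
        ○ open, literals {Y=false}.
      branch 2.2 (add (¬X ∧ ¬Y)):
        (¬X ∧ ¬Y): α-rule — add ¬X, ¬Y.
        ○ open, literals {X=false, Y=false}.
2 branches closed, 4 open.
Each open branch fixes some atoms; the unmentioned ones are free. Counting distinct full assignments: branch {W=true, Y=false, Z=true} (X) contributes 2 new; branch {W=true, Y=false, Z=false} (X) contributes 2 new; branch {Y=false} (X, Z, W) contributes 4 new; branch {X=false, Y=false} (Z, W) contributes 0 new. Total: 8.

8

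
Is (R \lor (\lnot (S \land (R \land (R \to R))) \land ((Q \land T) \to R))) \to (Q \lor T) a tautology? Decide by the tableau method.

Not valid

Assume the negation and expand:
Initial set: {\lnot ((R \lor (\lnot (S \land (R \land (R \to R))) \land ((Q \land T) \to R))) \to (Q \lor T))}.
\lnot ((R \lor (\lnot (S \land (R \land (R \to R))) \land ((Q \land T) \to R))) \to (Q \lor T)): α-rule — add (R \lor (\lnot (S \land (R \land (R \to R))) \land ((Q \land T) \to R))), \lnot (Q \lor T).
\lnot (Q \lor T): α-rule — add \lnot Q, \lnot T.
(R \lor (\lnot (S \land (R \land (R \to R))) \land ((Q \land T) \to R))): β-rule — branch into R  //  (\lnot (S \land (R \land (R \to R))) \land ((Q \land T) \to R)).
  branch 1 (add R):
    ○ open, literals {Q=F, R=T, T=F}.
  branch 2 (add (\lnot (S \land (R \land (R \to R))) \land ((Q \land T) \to R))):
    (\lnot (S \land (R \land (R \to R))) \land ((Q \land T) \to R)): α-rule — add \lnot (S \land (R \land (R \to R))), ((Q \land T) \to R).
    \lnot (S \land (R \land (R \to R))): β-rule — branch into \lnot S  //  \lnot (R \land (R \to R)).
      branch 2.1 (add \lnot S):
        ((Q \land T) \to R): β-rule — branch into \lnot (Q \land T)  //  R.
          branch 2.1.1 (add \lnot (Q \land T)):
            \lnot (Q \land T): β-rule — branch into \lnot Q  //  \lnot T.
              branch 2.1.1.1 (add \lnot Q):
                ○ open, literals {Q=F, S=F, T=F}.
              branch 2.1.1.2 (add \lnot T):
                ○ open, literals {Q=F, S=F, T=F}.
          branch 2.1.2 (add R):
            ○ open, literals {Q=F, R=T, S=F, T=F}.
      branch 2.2 (add \lnot (R \land (R \to R))):
        ((Q \land T) \to R): β-rule — branch into \lnot (Q \land T)  //  R.
          branch 2.2.1 (add \lnot (Q \land T)):
            \lnot (R \land (R \to R)): β-rule — branch into \lnot R  //  \lnot (R \to R).
              branch 2.2.1.1 (add \lnot R):
                \lnot (Q \land T): β-rule — branch into \lnot Q  //  \lnot T.
                  branch 2.2.1.1.1 (add \lnot Q):
                    ○ open, literals {Q=F, R=F, T=F}.
                  branch 2.2.1.1.2 (add \lnot T):
                    ○ open, literals {Q=F, R=F, T=F}.
              branch 2.2.1.2 (add \lnot (R \to R)):
                \lnot (R \to R): α-rule — add R, \lnot R.
                × closes — contains both R and \lnot R.
          branch 2.2.2 (add R):
            \lnot (R \land (R \to R)): β-rule — branch into \lnot R  //  \lnot (R \to R).
              branch 2.2.2.1 (add \lnot R):
                × closes — contains both R and \lnot R.
              branch 2.2.2.2 (add \lnot (R \to R)):
                \lnot (R \to R): α-rule — add R, \lnot R.
                × closes — contains both R and \lnot R.
3 branches closed, 6 open.
An open branch gives a countermodel: Q=F, R=T, T=F (unmentioned atoms arbitrary); under it the original formula is false.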